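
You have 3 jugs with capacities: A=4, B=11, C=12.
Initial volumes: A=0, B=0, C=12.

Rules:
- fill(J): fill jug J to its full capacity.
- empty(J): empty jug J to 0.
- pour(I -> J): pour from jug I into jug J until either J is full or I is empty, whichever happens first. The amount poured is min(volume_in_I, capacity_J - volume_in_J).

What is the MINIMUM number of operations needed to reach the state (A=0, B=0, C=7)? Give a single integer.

BFS from (A=0, B=0, C=12). One shortest path:
  1. fill(B) -> (A=0 B=11 C=12)
  2. empty(C) -> (A=0 B=11 C=0)
  3. pour(B -> A) -> (A=4 B=7 C=0)
  4. empty(A) -> (A=0 B=7 C=0)
  5. pour(B -> C) -> (A=0 B=0 C=7)
Reached target in 5 moves.

Answer: 5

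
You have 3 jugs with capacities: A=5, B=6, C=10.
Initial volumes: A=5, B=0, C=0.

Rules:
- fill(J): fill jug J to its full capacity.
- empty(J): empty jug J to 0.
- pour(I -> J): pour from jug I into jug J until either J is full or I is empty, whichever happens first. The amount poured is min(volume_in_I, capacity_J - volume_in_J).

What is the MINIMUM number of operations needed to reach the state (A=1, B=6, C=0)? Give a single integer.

Answer: 5

Derivation:
BFS from (A=5, B=0, C=0). One shortest path:
  1. fill(B) -> (A=5 B=6 C=0)
  2. pour(B -> C) -> (A=5 B=0 C=6)
  3. fill(B) -> (A=5 B=6 C=6)
  4. pour(A -> C) -> (A=1 B=6 C=10)
  5. empty(C) -> (A=1 B=6 C=0)
Reached target in 5 moves.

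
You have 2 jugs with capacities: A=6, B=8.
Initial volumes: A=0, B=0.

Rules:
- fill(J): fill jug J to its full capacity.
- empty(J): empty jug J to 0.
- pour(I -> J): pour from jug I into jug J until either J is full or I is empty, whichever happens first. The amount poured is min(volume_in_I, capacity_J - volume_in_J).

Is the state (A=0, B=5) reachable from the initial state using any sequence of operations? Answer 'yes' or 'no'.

Answer: no

Derivation:
BFS explored all 14 reachable states.
Reachable set includes: (0,0), (0,2), (0,4), (0,6), (0,8), (2,0), (2,8), (4,0), (4,8), (6,0), (6,2), (6,4) ...
Target (A=0, B=5) not in reachable set → no.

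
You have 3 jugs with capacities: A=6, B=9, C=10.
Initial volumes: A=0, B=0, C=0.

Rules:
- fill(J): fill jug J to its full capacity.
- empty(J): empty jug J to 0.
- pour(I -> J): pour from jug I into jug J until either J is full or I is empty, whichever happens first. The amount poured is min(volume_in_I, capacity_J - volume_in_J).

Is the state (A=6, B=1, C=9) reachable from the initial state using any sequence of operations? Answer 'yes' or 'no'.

Answer: yes

Derivation:
BFS from (A=0, B=0, C=0):
  1. fill(C) -> (A=0 B=0 C=10)
  2. pour(C -> B) -> (A=0 B=9 C=1)
  3. pour(C -> A) -> (A=1 B=9 C=0)
  4. pour(B -> C) -> (A=1 B=0 C=9)
  5. pour(A -> B) -> (A=0 B=1 C=9)
  6. fill(A) -> (A=6 B=1 C=9)
Target reached → yes.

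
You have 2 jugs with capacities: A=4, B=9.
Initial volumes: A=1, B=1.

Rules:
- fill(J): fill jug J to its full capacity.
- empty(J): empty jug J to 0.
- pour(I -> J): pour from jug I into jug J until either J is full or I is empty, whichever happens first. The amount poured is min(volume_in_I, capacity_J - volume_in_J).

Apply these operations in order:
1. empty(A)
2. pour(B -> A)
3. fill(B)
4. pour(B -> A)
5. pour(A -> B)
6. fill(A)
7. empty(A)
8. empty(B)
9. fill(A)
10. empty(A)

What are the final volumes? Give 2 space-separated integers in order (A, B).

Step 1: empty(A) -> (A=0 B=1)
Step 2: pour(B -> A) -> (A=1 B=0)
Step 3: fill(B) -> (A=1 B=9)
Step 4: pour(B -> A) -> (A=4 B=6)
Step 5: pour(A -> B) -> (A=1 B=9)
Step 6: fill(A) -> (A=4 B=9)
Step 7: empty(A) -> (A=0 B=9)
Step 8: empty(B) -> (A=0 B=0)
Step 9: fill(A) -> (A=4 B=0)
Step 10: empty(A) -> (A=0 B=0)

Answer: 0 0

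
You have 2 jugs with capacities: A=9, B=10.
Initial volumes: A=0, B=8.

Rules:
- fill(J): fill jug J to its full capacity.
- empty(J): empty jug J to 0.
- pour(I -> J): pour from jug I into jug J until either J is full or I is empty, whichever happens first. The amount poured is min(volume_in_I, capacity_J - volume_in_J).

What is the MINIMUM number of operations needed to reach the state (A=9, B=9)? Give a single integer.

Answer: 3

Derivation:
BFS from (A=0, B=8). One shortest path:
  1. pour(B -> A) -> (A=8 B=0)
  2. fill(B) -> (A=8 B=10)
  3. pour(B -> A) -> (A=9 B=9)
Reached target in 3 moves.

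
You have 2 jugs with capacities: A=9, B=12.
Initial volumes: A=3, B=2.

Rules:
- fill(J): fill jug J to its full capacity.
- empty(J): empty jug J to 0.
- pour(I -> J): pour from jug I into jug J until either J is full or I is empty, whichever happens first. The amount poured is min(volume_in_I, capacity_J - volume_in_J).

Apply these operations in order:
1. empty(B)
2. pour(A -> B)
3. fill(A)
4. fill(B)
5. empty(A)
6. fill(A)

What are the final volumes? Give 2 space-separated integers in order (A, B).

Step 1: empty(B) -> (A=3 B=0)
Step 2: pour(A -> B) -> (A=0 B=3)
Step 3: fill(A) -> (A=9 B=3)
Step 4: fill(B) -> (A=9 B=12)
Step 5: empty(A) -> (A=0 B=12)
Step 6: fill(A) -> (A=9 B=12)

Answer: 9 12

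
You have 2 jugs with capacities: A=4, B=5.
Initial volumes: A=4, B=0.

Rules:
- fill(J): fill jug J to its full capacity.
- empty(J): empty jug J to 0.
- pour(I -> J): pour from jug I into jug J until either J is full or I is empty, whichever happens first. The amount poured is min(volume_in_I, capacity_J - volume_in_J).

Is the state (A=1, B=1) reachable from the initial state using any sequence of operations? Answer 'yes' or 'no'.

BFS explored all 18 reachable states.
Reachable set includes: (0,0), (0,1), (0,2), (0,3), (0,4), (0,5), (1,0), (1,5), (2,0), (2,5), (3,0), (3,5) ...
Target (A=1, B=1) not in reachable set → no.

Answer: no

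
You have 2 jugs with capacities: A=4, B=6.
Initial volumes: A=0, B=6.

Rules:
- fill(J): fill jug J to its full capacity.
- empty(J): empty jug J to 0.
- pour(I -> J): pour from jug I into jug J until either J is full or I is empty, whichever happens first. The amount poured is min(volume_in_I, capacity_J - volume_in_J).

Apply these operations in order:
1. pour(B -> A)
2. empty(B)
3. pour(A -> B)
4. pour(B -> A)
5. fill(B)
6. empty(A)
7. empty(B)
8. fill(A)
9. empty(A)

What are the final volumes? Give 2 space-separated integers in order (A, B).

Step 1: pour(B -> A) -> (A=4 B=2)
Step 2: empty(B) -> (A=4 B=0)
Step 3: pour(A -> B) -> (A=0 B=4)
Step 4: pour(B -> A) -> (A=4 B=0)
Step 5: fill(B) -> (A=4 B=6)
Step 6: empty(A) -> (A=0 B=6)
Step 7: empty(B) -> (A=0 B=0)
Step 8: fill(A) -> (A=4 B=0)
Step 9: empty(A) -> (A=0 B=0)

Answer: 0 0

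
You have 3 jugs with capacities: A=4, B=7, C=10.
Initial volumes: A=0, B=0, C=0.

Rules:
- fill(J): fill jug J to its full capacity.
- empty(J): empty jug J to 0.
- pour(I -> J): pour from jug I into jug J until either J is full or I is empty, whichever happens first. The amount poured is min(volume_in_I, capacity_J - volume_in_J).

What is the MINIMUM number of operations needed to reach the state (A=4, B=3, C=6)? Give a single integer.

BFS from (A=0, B=0, C=0). One shortest path:
  1. fill(B) -> (A=0 B=7 C=0)
  2. fill(C) -> (A=0 B=7 C=10)
  3. pour(B -> A) -> (A=4 B=3 C=10)
  4. empty(A) -> (A=0 B=3 C=10)
  5. pour(C -> A) -> (A=4 B=3 C=6)
Reached target in 5 moves.

Answer: 5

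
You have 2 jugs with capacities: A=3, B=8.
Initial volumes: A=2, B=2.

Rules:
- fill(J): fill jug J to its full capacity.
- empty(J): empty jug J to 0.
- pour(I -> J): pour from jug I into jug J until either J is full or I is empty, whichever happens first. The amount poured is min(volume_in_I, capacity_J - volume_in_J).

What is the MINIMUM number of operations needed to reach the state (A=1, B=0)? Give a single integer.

BFS from (A=2, B=2). One shortest path:
  1. pour(B -> A) -> (A=3 B=1)
  2. empty(A) -> (A=0 B=1)
  3. pour(B -> A) -> (A=1 B=0)
Reached target in 3 moves.

Answer: 3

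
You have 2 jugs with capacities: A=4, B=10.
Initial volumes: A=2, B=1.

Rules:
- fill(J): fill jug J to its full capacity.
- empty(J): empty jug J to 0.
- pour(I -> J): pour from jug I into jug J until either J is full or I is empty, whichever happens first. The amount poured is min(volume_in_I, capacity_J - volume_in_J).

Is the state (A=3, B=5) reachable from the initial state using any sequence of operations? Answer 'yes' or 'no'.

Answer: no

Derivation:
BFS explored all 29 reachable states.
Reachable set includes: (0,0), (0,1), (0,2), (0,3), (0,4), (0,5), (0,6), (0,7), (0,8), (0,9), (0,10), (1,0) ...
Target (A=3, B=5) not in reachable set → no.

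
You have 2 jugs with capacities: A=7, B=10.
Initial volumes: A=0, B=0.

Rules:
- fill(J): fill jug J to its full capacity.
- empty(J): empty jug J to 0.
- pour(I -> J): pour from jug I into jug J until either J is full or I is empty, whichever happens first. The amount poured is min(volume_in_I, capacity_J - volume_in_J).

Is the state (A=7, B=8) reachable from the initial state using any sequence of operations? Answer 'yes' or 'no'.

Answer: yes

Derivation:
BFS from (A=0, B=0):
  1. fill(A) -> (A=7 B=0)
  2. pour(A -> B) -> (A=0 B=7)
  3. fill(A) -> (A=7 B=7)
  4. pour(A -> B) -> (A=4 B=10)
  5. empty(B) -> (A=4 B=0)
  6. pour(A -> B) -> (A=0 B=4)
  7. fill(A) -> (A=7 B=4)
  8. pour(A -> B) -> (A=1 B=10)
  9. empty(B) -> (A=1 B=0)
  10. pour(A -> B) -> (A=0 B=1)
  11. fill(A) -> (A=7 B=1)
  12. pour(A -> B) -> (A=0 B=8)
  13. fill(A) -> (A=7 B=8)
Target reached → yes.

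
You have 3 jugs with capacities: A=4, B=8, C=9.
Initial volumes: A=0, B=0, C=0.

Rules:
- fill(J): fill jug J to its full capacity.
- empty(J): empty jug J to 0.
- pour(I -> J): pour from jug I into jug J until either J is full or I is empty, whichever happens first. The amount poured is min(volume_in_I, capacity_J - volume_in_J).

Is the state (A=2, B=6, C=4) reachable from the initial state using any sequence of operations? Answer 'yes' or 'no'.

BFS explored all 282 reachable states.
Reachable set includes: (0,0,0), (0,0,1), (0,0,2), (0,0,3), (0,0,4), (0,0,5), (0,0,6), (0,0,7), (0,0,8), (0,0,9), (0,1,0), (0,1,1) ...
Target (A=2, B=6, C=4) not in reachable set → no.

Answer: no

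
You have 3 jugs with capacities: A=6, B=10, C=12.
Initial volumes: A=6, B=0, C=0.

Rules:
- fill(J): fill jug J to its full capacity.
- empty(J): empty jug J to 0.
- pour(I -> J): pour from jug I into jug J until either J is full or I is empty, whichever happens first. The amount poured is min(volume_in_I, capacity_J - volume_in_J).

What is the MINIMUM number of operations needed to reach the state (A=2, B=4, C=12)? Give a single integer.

BFS from (A=6, B=0, C=0). One shortest path:
  1. fill(C) -> (A=6 B=0 C=12)
  2. pour(A -> B) -> (A=0 B=6 C=12)
  3. pour(C -> A) -> (A=6 B=6 C=6)
  4. pour(A -> B) -> (A=2 B=10 C=6)
  5. pour(B -> C) -> (A=2 B=4 C=12)
Reached target in 5 moves.

Answer: 5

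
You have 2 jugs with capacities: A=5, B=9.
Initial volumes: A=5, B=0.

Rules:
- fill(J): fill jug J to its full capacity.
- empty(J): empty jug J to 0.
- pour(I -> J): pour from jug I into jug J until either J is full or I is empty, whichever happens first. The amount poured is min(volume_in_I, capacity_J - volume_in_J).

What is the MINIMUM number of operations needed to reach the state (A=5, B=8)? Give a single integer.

Answer: 7

Derivation:
BFS from (A=5, B=0). One shortest path:
  1. empty(A) -> (A=0 B=0)
  2. fill(B) -> (A=0 B=9)
  3. pour(B -> A) -> (A=5 B=4)
  4. empty(A) -> (A=0 B=4)
  5. pour(B -> A) -> (A=4 B=0)
  6. fill(B) -> (A=4 B=9)
  7. pour(B -> A) -> (A=5 B=8)
Reached target in 7 moves.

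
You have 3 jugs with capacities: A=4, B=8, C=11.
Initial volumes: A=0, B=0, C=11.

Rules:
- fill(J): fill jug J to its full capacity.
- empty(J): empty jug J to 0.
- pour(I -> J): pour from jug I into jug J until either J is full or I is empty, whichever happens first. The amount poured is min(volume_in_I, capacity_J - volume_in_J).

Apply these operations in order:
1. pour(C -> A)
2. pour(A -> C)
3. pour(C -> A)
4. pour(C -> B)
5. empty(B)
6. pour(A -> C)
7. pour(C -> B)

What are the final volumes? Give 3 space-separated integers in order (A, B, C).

Answer: 0 4 0

Derivation:
Step 1: pour(C -> A) -> (A=4 B=0 C=7)
Step 2: pour(A -> C) -> (A=0 B=0 C=11)
Step 3: pour(C -> A) -> (A=4 B=0 C=7)
Step 4: pour(C -> B) -> (A=4 B=7 C=0)
Step 5: empty(B) -> (A=4 B=0 C=0)
Step 6: pour(A -> C) -> (A=0 B=0 C=4)
Step 7: pour(C -> B) -> (A=0 B=4 C=0)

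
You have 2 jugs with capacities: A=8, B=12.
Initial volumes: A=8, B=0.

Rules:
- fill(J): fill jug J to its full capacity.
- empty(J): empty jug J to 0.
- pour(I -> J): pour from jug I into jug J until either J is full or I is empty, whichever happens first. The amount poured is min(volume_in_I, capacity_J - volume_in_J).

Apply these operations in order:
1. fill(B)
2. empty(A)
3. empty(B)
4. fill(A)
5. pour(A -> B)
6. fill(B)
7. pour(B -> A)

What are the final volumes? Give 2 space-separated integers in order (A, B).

Step 1: fill(B) -> (A=8 B=12)
Step 2: empty(A) -> (A=0 B=12)
Step 3: empty(B) -> (A=0 B=0)
Step 4: fill(A) -> (A=8 B=0)
Step 5: pour(A -> B) -> (A=0 B=8)
Step 6: fill(B) -> (A=0 B=12)
Step 7: pour(B -> A) -> (A=8 B=4)

Answer: 8 4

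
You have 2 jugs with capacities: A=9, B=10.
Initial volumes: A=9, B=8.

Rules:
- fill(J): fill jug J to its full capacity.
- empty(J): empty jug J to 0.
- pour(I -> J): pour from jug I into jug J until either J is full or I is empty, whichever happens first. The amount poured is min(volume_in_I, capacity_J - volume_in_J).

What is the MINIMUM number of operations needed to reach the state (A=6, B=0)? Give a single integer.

BFS from (A=9, B=8). One shortest path:
  1. pour(A -> B) -> (A=7 B=10)
  2. empty(B) -> (A=7 B=0)
  3. pour(A -> B) -> (A=0 B=7)
  4. fill(A) -> (A=9 B=7)
  5. pour(A -> B) -> (A=6 B=10)
  6. empty(B) -> (A=6 B=0)
Reached target in 6 moves.

Answer: 6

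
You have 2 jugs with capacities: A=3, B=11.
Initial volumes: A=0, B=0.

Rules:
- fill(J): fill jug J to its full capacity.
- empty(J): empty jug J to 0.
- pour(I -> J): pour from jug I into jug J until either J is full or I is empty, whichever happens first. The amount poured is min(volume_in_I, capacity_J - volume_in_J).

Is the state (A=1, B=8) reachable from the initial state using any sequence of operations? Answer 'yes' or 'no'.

Answer: no

Derivation:
BFS explored all 28 reachable states.
Reachable set includes: (0,0), (0,1), (0,2), (0,3), (0,4), (0,5), (0,6), (0,7), (0,8), (0,9), (0,10), (0,11) ...
Target (A=1, B=8) not in reachable set → no.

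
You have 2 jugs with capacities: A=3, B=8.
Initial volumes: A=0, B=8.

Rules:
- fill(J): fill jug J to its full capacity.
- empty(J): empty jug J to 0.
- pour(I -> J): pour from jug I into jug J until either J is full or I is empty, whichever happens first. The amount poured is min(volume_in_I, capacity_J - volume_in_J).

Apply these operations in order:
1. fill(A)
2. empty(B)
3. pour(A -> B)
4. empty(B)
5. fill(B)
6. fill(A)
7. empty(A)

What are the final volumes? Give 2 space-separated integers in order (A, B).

Step 1: fill(A) -> (A=3 B=8)
Step 2: empty(B) -> (A=3 B=0)
Step 3: pour(A -> B) -> (A=0 B=3)
Step 4: empty(B) -> (A=0 B=0)
Step 5: fill(B) -> (A=0 B=8)
Step 6: fill(A) -> (A=3 B=8)
Step 7: empty(A) -> (A=0 B=8)

Answer: 0 8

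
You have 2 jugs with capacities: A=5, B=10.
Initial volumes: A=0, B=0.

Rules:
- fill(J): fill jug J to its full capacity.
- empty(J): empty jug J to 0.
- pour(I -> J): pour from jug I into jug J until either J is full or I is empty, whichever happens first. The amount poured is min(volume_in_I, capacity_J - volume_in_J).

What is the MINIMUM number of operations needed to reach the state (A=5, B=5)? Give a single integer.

Answer: 2

Derivation:
BFS from (A=0, B=0). One shortest path:
  1. fill(B) -> (A=0 B=10)
  2. pour(B -> A) -> (A=5 B=5)
Reached target in 2 moves.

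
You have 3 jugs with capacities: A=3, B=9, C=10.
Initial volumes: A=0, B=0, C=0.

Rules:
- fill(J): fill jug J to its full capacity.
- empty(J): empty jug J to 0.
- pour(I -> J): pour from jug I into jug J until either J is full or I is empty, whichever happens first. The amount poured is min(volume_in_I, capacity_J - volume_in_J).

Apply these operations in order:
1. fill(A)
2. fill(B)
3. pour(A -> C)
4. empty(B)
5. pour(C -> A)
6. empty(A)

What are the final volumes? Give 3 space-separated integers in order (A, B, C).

Answer: 0 0 0

Derivation:
Step 1: fill(A) -> (A=3 B=0 C=0)
Step 2: fill(B) -> (A=3 B=9 C=0)
Step 3: pour(A -> C) -> (A=0 B=9 C=3)
Step 4: empty(B) -> (A=0 B=0 C=3)
Step 5: pour(C -> A) -> (A=3 B=0 C=0)
Step 6: empty(A) -> (A=0 B=0 C=0)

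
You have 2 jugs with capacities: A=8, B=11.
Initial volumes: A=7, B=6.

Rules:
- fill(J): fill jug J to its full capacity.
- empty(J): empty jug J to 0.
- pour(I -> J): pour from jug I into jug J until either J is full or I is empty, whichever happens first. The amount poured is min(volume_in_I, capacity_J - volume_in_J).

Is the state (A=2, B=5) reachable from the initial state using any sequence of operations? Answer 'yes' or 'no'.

Answer: no

Derivation:
BFS explored all 39 reachable states.
Reachable set includes: (0,0), (0,1), (0,2), (0,3), (0,4), (0,5), (0,6), (0,7), (0,8), (0,9), (0,10), (0,11) ...
Target (A=2, B=5) not in reachable set → no.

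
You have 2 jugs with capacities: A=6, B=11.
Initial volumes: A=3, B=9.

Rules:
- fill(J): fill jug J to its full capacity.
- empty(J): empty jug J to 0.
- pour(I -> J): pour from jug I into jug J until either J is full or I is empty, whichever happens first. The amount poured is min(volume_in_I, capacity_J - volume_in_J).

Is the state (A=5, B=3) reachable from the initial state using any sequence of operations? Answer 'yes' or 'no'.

BFS explored all 35 reachable states.
Reachable set includes: (0,0), (0,1), (0,2), (0,3), (0,4), (0,5), (0,6), (0,7), (0,8), (0,9), (0,10), (0,11) ...
Target (A=5, B=3) not in reachable set → no.

Answer: no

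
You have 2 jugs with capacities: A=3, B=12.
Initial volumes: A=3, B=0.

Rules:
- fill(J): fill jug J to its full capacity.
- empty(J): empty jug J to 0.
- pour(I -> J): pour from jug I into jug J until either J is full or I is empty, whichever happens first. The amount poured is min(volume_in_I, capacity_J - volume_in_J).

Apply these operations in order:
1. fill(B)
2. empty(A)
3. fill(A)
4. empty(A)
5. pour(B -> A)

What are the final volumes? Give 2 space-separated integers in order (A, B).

Answer: 3 9

Derivation:
Step 1: fill(B) -> (A=3 B=12)
Step 2: empty(A) -> (A=0 B=12)
Step 3: fill(A) -> (A=3 B=12)
Step 4: empty(A) -> (A=0 B=12)
Step 5: pour(B -> A) -> (A=3 B=9)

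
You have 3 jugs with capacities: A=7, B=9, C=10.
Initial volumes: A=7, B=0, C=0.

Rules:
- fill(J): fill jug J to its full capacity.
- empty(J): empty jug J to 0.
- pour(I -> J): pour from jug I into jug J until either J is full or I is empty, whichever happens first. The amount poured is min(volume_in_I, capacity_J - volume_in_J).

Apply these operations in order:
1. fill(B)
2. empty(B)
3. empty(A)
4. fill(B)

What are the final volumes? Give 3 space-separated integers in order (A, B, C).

Answer: 0 9 0

Derivation:
Step 1: fill(B) -> (A=7 B=9 C=0)
Step 2: empty(B) -> (A=7 B=0 C=0)
Step 3: empty(A) -> (A=0 B=0 C=0)
Step 4: fill(B) -> (A=0 B=9 C=0)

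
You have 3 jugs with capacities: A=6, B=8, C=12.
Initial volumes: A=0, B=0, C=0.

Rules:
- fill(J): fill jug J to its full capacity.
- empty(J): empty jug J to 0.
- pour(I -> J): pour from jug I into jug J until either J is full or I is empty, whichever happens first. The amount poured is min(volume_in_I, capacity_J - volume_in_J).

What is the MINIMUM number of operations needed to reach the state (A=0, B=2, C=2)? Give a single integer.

Answer: 7

Derivation:
BFS from (A=0, B=0, C=0). One shortest path:
  1. fill(B) -> (A=0 B=8 C=0)
  2. pour(B -> A) -> (A=6 B=2 C=0)
  3. empty(A) -> (A=0 B=2 C=0)
  4. pour(B -> C) -> (A=0 B=0 C=2)
  5. fill(B) -> (A=0 B=8 C=2)
  6. pour(B -> A) -> (A=6 B=2 C=2)
  7. empty(A) -> (A=0 B=2 C=2)
Reached target in 7 moves.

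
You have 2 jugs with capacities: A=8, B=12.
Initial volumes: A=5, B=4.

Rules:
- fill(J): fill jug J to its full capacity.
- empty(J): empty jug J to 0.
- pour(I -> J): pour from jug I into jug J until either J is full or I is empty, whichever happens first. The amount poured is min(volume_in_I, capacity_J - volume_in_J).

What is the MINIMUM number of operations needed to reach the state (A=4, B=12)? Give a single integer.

Answer: 3

Derivation:
BFS from (A=5, B=4). One shortest path:
  1. empty(A) -> (A=0 B=4)
  2. pour(B -> A) -> (A=4 B=0)
  3. fill(B) -> (A=4 B=12)
Reached target in 3 moves.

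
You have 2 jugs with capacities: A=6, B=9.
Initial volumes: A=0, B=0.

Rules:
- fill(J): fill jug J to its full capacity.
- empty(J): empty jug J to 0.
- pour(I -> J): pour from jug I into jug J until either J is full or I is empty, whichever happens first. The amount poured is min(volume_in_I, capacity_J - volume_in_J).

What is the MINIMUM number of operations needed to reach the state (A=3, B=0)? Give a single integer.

BFS from (A=0, B=0). One shortest path:
  1. fill(B) -> (A=0 B=9)
  2. pour(B -> A) -> (A=6 B=3)
  3. empty(A) -> (A=0 B=3)
  4. pour(B -> A) -> (A=3 B=0)
Reached target in 4 moves.

Answer: 4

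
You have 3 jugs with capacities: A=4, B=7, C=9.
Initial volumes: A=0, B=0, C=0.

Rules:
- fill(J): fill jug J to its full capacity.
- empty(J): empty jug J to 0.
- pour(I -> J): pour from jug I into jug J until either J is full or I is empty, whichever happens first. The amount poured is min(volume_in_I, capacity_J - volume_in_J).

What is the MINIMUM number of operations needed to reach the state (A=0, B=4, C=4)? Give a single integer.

Answer: 4

Derivation:
BFS from (A=0, B=0, C=0). One shortest path:
  1. fill(A) -> (A=4 B=0 C=0)
  2. pour(A -> B) -> (A=0 B=4 C=0)
  3. fill(A) -> (A=4 B=4 C=0)
  4. pour(A -> C) -> (A=0 B=4 C=4)
Reached target in 4 moves.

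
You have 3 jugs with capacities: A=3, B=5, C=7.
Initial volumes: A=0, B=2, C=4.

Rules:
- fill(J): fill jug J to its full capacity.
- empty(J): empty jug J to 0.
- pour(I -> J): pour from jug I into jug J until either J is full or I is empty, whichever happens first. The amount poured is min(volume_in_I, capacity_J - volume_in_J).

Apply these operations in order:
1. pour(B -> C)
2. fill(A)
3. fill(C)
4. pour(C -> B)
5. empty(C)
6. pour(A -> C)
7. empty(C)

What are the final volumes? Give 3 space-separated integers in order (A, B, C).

Step 1: pour(B -> C) -> (A=0 B=0 C=6)
Step 2: fill(A) -> (A=3 B=0 C=6)
Step 3: fill(C) -> (A=3 B=0 C=7)
Step 4: pour(C -> B) -> (A=3 B=5 C=2)
Step 5: empty(C) -> (A=3 B=5 C=0)
Step 6: pour(A -> C) -> (A=0 B=5 C=3)
Step 7: empty(C) -> (A=0 B=5 C=0)

Answer: 0 5 0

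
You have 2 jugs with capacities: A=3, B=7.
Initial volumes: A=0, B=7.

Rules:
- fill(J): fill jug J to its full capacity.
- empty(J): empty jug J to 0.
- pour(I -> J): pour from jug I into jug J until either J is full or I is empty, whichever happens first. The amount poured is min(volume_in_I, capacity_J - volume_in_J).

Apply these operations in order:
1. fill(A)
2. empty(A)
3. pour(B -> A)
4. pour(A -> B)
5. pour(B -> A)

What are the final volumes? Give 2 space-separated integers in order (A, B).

Answer: 3 4

Derivation:
Step 1: fill(A) -> (A=3 B=7)
Step 2: empty(A) -> (A=0 B=7)
Step 3: pour(B -> A) -> (A=3 B=4)
Step 4: pour(A -> B) -> (A=0 B=7)
Step 5: pour(B -> A) -> (A=3 B=4)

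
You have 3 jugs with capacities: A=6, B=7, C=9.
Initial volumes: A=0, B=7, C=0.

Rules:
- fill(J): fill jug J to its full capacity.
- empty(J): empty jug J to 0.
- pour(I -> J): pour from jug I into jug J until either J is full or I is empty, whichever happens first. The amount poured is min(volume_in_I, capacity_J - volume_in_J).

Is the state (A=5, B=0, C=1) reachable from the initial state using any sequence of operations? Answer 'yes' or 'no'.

BFS from (A=0, B=7, C=0):
  1. fill(A) -> (A=6 B=7 C=0)
  2. pour(B -> C) -> (A=6 B=0 C=7)
  3. pour(A -> B) -> (A=0 B=6 C=7)
  4. pour(C -> A) -> (A=6 B=6 C=1)
  5. pour(A -> B) -> (A=5 B=7 C=1)
  6. empty(B) -> (A=5 B=0 C=1)
Target reached → yes.

Answer: yes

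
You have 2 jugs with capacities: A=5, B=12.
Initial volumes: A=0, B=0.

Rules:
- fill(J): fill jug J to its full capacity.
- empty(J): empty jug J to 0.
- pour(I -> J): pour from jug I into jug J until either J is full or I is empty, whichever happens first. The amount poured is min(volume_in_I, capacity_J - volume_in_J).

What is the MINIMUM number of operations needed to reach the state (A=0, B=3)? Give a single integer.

BFS from (A=0, B=0). One shortest path:
  1. fill(A) -> (A=5 B=0)
  2. pour(A -> B) -> (A=0 B=5)
  3. fill(A) -> (A=5 B=5)
  4. pour(A -> B) -> (A=0 B=10)
  5. fill(A) -> (A=5 B=10)
  6. pour(A -> B) -> (A=3 B=12)
  7. empty(B) -> (A=3 B=0)
  8. pour(A -> B) -> (A=0 B=3)
Reached target in 8 moves.

Answer: 8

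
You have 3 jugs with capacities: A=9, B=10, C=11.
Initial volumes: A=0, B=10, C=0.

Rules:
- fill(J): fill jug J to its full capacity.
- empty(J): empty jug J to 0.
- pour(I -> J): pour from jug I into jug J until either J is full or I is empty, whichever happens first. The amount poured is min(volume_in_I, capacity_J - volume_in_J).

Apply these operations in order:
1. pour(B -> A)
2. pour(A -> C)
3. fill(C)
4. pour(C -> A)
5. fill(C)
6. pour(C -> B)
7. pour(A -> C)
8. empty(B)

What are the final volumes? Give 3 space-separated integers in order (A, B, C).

Step 1: pour(B -> A) -> (A=9 B=1 C=0)
Step 2: pour(A -> C) -> (A=0 B=1 C=9)
Step 3: fill(C) -> (A=0 B=1 C=11)
Step 4: pour(C -> A) -> (A=9 B=1 C=2)
Step 5: fill(C) -> (A=9 B=1 C=11)
Step 6: pour(C -> B) -> (A=9 B=10 C=2)
Step 7: pour(A -> C) -> (A=0 B=10 C=11)
Step 8: empty(B) -> (A=0 B=0 C=11)

Answer: 0 0 11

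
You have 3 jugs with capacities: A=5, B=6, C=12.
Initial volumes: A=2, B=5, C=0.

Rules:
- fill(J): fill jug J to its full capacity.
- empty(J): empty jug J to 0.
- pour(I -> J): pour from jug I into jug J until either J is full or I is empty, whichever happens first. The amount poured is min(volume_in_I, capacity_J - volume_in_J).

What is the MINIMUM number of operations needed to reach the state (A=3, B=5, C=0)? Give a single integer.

Answer: 5

Derivation:
BFS from (A=2, B=5, C=0). One shortest path:
  1. fill(B) -> (A=2 B=6 C=0)
  2. pour(B -> A) -> (A=5 B=3 C=0)
  3. pour(A -> C) -> (A=0 B=3 C=5)
  4. pour(B -> A) -> (A=3 B=0 C=5)
  5. pour(C -> B) -> (A=3 B=5 C=0)
Reached target in 5 moves.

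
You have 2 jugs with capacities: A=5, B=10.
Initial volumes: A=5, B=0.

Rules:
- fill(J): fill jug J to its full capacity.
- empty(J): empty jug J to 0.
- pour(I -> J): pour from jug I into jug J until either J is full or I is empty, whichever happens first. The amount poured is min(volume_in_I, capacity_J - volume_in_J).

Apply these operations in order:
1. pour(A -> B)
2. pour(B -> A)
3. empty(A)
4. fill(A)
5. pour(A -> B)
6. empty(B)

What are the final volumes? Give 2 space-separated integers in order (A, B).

Answer: 0 0

Derivation:
Step 1: pour(A -> B) -> (A=0 B=5)
Step 2: pour(B -> A) -> (A=5 B=0)
Step 3: empty(A) -> (A=0 B=0)
Step 4: fill(A) -> (A=5 B=0)
Step 5: pour(A -> B) -> (A=0 B=5)
Step 6: empty(B) -> (A=0 B=0)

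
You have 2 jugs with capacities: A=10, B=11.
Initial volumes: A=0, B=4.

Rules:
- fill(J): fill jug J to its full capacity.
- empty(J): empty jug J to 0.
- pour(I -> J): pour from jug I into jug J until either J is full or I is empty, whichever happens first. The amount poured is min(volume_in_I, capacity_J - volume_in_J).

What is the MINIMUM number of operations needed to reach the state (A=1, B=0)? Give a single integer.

BFS from (A=0, B=4). One shortest path:
  1. fill(B) -> (A=0 B=11)
  2. pour(B -> A) -> (A=10 B=1)
  3. empty(A) -> (A=0 B=1)
  4. pour(B -> A) -> (A=1 B=0)
Reached target in 4 moves.

Answer: 4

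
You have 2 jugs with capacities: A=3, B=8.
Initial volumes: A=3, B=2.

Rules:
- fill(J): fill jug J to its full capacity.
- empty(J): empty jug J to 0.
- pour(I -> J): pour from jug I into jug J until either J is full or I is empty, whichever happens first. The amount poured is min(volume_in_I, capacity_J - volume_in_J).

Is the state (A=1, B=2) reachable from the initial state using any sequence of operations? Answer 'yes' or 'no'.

BFS explored all 22 reachable states.
Reachable set includes: (0,0), (0,1), (0,2), (0,3), (0,4), (0,5), (0,6), (0,7), (0,8), (1,0), (1,8), (2,0) ...
Target (A=1, B=2) not in reachable set → no.

Answer: no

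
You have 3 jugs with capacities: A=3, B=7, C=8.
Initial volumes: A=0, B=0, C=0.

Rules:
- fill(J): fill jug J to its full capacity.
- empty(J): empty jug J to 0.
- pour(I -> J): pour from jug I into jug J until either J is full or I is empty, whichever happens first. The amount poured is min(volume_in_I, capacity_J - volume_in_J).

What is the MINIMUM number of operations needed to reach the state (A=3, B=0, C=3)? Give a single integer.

Answer: 3

Derivation:
BFS from (A=0, B=0, C=0). One shortest path:
  1. fill(A) -> (A=3 B=0 C=0)
  2. pour(A -> C) -> (A=0 B=0 C=3)
  3. fill(A) -> (A=3 B=0 C=3)
Reached target in 3 moves.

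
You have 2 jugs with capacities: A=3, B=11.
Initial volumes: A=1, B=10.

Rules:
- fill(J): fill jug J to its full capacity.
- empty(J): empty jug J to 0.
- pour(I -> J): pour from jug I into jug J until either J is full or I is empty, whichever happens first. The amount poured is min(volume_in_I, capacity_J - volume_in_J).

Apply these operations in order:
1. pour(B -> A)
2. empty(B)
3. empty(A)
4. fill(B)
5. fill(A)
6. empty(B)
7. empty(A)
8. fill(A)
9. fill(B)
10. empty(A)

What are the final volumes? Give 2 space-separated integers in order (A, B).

Answer: 0 11

Derivation:
Step 1: pour(B -> A) -> (A=3 B=8)
Step 2: empty(B) -> (A=3 B=0)
Step 3: empty(A) -> (A=0 B=0)
Step 4: fill(B) -> (A=0 B=11)
Step 5: fill(A) -> (A=3 B=11)
Step 6: empty(B) -> (A=3 B=0)
Step 7: empty(A) -> (A=0 B=0)
Step 8: fill(A) -> (A=3 B=0)
Step 9: fill(B) -> (A=3 B=11)
Step 10: empty(A) -> (A=0 B=11)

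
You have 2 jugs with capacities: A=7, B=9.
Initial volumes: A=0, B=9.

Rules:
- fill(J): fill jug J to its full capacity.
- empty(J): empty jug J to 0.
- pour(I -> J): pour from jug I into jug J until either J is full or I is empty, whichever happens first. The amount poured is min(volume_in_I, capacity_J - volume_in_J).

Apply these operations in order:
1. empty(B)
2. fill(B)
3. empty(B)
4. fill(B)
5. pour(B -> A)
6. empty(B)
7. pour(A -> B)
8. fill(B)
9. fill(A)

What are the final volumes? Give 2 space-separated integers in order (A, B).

Step 1: empty(B) -> (A=0 B=0)
Step 2: fill(B) -> (A=0 B=9)
Step 3: empty(B) -> (A=0 B=0)
Step 4: fill(B) -> (A=0 B=9)
Step 5: pour(B -> A) -> (A=7 B=2)
Step 6: empty(B) -> (A=7 B=0)
Step 7: pour(A -> B) -> (A=0 B=7)
Step 8: fill(B) -> (A=0 B=9)
Step 9: fill(A) -> (A=7 B=9)

Answer: 7 9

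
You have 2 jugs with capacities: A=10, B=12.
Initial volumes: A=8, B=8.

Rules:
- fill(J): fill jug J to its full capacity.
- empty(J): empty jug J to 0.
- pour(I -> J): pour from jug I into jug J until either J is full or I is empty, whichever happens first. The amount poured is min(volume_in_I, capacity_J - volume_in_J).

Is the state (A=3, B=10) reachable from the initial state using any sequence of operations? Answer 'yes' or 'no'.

BFS explored all 23 reachable states.
Reachable set includes: (0,0), (0,2), (0,4), (0,6), (0,8), (0,10), (0,12), (2,0), (2,12), (4,0), (4,12), (6,0) ...
Target (A=3, B=10) not in reachable set → no.

Answer: no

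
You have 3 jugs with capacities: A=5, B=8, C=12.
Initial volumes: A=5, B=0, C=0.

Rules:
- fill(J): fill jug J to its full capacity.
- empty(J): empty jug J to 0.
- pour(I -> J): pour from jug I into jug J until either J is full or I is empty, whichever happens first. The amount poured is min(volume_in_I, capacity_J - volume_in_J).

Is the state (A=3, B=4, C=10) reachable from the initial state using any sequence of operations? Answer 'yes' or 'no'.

Answer: no

Derivation:
BFS explored all 394 reachable states.
Reachable set includes: (0,0,0), (0,0,1), (0,0,2), (0,0,3), (0,0,4), (0,0,5), (0,0,6), (0,0,7), (0,0,8), (0,0,9), (0,0,10), (0,0,11) ...
Target (A=3, B=4, C=10) not in reachable set → no.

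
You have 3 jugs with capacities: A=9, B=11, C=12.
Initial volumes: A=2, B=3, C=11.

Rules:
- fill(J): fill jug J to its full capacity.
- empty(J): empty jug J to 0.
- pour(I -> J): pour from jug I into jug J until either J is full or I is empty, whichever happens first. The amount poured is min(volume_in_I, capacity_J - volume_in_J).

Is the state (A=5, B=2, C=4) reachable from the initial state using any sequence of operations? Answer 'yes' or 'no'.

BFS explored all 681 reachable states.
Reachable set includes: (0,0,0), (0,0,1), (0,0,2), (0,0,3), (0,0,4), (0,0,5), (0,0,6), (0,0,7), (0,0,8), (0,0,9), (0,0,10), (0,0,11) ...
Target (A=5, B=2, C=4) not in reachable set → no.

Answer: no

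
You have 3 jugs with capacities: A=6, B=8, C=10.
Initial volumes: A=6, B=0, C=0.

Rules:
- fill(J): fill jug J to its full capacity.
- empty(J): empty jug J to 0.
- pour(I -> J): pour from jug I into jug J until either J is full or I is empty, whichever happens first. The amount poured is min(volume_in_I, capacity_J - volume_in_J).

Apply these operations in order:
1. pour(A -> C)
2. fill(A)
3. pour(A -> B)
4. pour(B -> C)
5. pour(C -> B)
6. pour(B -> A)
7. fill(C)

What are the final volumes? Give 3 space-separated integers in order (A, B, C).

Step 1: pour(A -> C) -> (A=0 B=0 C=6)
Step 2: fill(A) -> (A=6 B=0 C=6)
Step 3: pour(A -> B) -> (A=0 B=6 C=6)
Step 4: pour(B -> C) -> (A=0 B=2 C=10)
Step 5: pour(C -> B) -> (A=0 B=8 C=4)
Step 6: pour(B -> A) -> (A=6 B=2 C=4)
Step 7: fill(C) -> (A=6 B=2 C=10)

Answer: 6 2 10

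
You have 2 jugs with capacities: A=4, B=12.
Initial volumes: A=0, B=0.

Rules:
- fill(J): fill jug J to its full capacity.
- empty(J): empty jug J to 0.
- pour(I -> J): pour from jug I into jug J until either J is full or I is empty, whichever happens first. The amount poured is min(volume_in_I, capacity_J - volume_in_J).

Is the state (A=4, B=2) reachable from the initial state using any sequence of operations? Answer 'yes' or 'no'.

Answer: no

Derivation:
BFS explored all 8 reachable states.
Reachable set includes: (0,0), (0,4), (0,8), (0,12), (4,0), (4,4), (4,8), (4,12)
Target (A=4, B=2) not in reachable set → no.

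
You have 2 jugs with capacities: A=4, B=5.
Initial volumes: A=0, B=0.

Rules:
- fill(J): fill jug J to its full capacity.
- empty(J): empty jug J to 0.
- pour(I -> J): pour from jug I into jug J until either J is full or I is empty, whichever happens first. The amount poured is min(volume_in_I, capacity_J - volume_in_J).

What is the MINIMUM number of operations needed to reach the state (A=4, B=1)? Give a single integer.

BFS from (A=0, B=0). One shortest path:
  1. fill(B) -> (A=0 B=5)
  2. pour(B -> A) -> (A=4 B=1)
Reached target in 2 moves.

Answer: 2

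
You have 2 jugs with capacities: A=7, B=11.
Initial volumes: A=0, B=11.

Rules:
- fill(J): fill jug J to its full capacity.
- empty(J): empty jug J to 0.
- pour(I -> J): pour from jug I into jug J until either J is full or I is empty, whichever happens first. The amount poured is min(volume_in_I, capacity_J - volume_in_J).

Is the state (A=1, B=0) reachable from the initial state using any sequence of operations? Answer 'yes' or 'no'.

Answer: yes

Derivation:
BFS from (A=0, B=11):
  1. pour(B -> A) -> (A=7 B=4)
  2. empty(A) -> (A=0 B=4)
  3. pour(B -> A) -> (A=4 B=0)
  4. fill(B) -> (A=4 B=11)
  5. pour(B -> A) -> (A=7 B=8)
  6. empty(A) -> (A=0 B=8)
  7. pour(B -> A) -> (A=7 B=1)
  8. empty(A) -> (A=0 B=1)
  9. pour(B -> A) -> (A=1 B=0)
Target reached → yes.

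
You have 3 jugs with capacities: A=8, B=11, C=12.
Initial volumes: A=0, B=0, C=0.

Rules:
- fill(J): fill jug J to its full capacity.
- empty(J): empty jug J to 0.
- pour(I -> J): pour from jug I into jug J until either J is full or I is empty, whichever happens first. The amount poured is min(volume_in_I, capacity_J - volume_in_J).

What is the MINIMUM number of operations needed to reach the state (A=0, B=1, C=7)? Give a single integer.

BFS from (A=0, B=0, C=0). One shortest path:
  1. fill(A) -> (A=8 B=0 C=0)
  2. fill(B) -> (A=8 B=11 C=0)
  3. pour(B -> C) -> (A=8 B=0 C=11)
  4. pour(A -> C) -> (A=7 B=0 C=12)
  5. pour(C -> B) -> (A=7 B=11 C=1)
  6. empty(B) -> (A=7 B=0 C=1)
  7. pour(C -> B) -> (A=7 B=1 C=0)
  8. pour(A -> C) -> (A=0 B=1 C=7)
Reached target in 8 moves.

Answer: 8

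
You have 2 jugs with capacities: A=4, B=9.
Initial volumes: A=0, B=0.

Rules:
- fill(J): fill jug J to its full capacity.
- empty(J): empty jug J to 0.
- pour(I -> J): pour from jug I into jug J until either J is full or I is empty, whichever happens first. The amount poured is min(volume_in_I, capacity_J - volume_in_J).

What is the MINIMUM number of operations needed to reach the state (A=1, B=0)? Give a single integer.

BFS from (A=0, B=0). One shortest path:
  1. fill(B) -> (A=0 B=9)
  2. pour(B -> A) -> (A=4 B=5)
  3. empty(A) -> (A=0 B=5)
  4. pour(B -> A) -> (A=4 B=1)
  5. empty(A) -> (A=0 B=1)
  6. pour(B -> A) -> (A=1 B=0)
Reached target in 6 moves.

Answer: 6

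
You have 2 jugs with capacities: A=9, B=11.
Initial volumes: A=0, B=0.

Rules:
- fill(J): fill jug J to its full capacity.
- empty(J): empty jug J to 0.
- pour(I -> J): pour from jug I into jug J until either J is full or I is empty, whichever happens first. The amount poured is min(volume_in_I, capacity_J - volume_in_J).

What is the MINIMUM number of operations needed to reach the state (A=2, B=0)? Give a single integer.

Answer: 4

Derivation:
BFS from (A=0, B=0). One shortest path:
  1. fill(B) -> (A=0 B=11)
  2. pour(B -> A) -> (A=9 B=2)
  3. empty(A) -> (A=0 B=2)
  4. pour(B -> A) -> (A=2 B=0)
Reached target in 4 moves.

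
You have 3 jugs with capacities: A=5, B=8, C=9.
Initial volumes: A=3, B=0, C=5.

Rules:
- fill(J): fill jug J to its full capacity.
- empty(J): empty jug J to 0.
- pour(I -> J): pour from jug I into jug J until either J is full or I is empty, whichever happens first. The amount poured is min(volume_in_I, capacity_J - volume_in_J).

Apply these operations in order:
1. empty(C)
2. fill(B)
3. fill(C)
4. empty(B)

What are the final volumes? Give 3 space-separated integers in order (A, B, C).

Answer: 3 0 9

Derivation:
Step 1: empty(C) -> (A=3 B=0 C=0)
Step 2: fill(B) -> (A=3 B=8 C=0)
Step 3: fill(C) -> (A=3 B=8 C=9)
Step 4: empty(B) -> (A=3 B=0 C=9)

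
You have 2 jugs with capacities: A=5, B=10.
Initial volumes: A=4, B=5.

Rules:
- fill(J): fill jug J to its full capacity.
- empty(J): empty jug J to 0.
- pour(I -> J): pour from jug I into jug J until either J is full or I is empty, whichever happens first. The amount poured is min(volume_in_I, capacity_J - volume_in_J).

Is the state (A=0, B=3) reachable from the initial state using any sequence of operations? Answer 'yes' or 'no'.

BFS explored all 13 reachable states.
Reachable set includes: (0,0), (0,4), (0,5), (0,9), (0,10), (4,0), (4,5), (4,10), (5,0), (5,4), (5,5), (5,9) ...
Target (A=0, B=3) not in reachable set → no.

Answer: no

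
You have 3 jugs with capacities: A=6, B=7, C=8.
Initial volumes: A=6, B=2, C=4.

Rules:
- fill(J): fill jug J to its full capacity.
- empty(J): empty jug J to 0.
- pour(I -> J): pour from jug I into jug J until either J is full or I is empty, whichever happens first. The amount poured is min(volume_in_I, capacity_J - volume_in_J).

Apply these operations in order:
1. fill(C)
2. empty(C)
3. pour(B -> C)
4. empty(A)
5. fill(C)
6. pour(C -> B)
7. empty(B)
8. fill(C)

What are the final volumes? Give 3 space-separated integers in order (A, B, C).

Step 1: fill(C) -> (A=6 B=2 C=8)
Step 2: empty(C) -> (A=6 B=2 C=0)
Step 3: pour(B -> C) -> (A=6 B=0 C=2)
Step 4: empty(A) -> (A=0 B=0 C=2)
Step 5: fill(C) -> (A=0 B=0 C=8)
Step 6: pour(C -> B) -> (A=0 B=7 C=1)
Step 7: empty(B) -> (A=0 B=0 C=1)
Step 8: fill(C) -> (A=0 B=0 C=8)

Answer: 0 0 8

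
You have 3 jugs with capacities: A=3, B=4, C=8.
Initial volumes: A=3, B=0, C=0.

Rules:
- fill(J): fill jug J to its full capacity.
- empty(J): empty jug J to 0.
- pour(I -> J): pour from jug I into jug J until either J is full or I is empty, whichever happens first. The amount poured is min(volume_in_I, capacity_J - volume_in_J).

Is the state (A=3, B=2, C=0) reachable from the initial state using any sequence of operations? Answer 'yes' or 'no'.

BFS from (A=3, B=0, C=0):
  1. empty(A) -> (A=0 B=0 C=0)
  2. fill(C) -> (A=0 B=0 C=8)
  3. pour(C -> A) -> (A=3 B=0 C=5)
  4. empty(A) -> (A=0 B=0 C=5)
  5. pour(C -> A) -> (A=3 B=0 C=2)
  6. pour(C -> B) -> (A=3 B=2 C=0)
Target reached → yes.

Answer: yes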